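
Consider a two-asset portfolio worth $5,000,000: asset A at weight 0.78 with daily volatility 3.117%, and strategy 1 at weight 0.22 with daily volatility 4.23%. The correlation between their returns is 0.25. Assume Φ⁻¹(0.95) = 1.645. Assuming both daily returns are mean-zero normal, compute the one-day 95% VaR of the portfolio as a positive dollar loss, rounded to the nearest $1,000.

σ_p² = 0.78²·3.117² + 0.22²·4.23² + 2·0.25·0.78·0.22·3.117·4.23 = 7.9083 (%²).
σ_p = √7.9083 = 2.812%.
VaR = 1.645 × 2.812% = 4.626%; on $5,000,000 that is $231,300.

$231,000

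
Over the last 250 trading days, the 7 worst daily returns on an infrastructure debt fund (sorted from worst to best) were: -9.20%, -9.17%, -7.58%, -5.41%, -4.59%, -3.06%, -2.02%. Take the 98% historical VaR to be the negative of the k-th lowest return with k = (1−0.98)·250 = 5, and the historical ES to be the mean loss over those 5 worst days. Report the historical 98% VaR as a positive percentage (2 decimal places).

k = 5; the 5th lowest return is -4.59%, so VaR = 4.59%.

4.59%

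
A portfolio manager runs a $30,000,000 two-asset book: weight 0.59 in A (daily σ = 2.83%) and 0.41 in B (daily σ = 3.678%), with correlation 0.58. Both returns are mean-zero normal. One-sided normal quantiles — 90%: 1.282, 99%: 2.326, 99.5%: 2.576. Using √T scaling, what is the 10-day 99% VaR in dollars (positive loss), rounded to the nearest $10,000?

$6,230,000

σ_p = √(0.59²·2.83² + 0.41²·3.678² + 2·0.58·0.59·0.41·2.83·3.678) = 2.825%.
σ_{10d} = 2.825% × √10 = 8.933%.
VaR = 2.326 × 8.933% = 20.778%; on $30,000,000 that is $6,233,400.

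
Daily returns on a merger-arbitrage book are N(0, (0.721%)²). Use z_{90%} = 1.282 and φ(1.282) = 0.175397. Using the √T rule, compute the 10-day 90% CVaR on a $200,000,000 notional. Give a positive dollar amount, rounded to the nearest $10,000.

$8,000,000

σ_{10d} = 0.721% × √10 = 2.280%.
ES multiplier = φ(z)/(1−α) = 0.175397/0.1 = 1.754.
ES = 2.280% × 1.754 = 3.999%; on $200,000,000: $7,998,000.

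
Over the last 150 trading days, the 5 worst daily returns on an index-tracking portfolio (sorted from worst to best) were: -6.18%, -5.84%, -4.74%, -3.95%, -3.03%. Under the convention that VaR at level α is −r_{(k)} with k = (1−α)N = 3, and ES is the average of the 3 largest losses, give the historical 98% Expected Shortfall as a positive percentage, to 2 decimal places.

5.59%

The 3 worst returns sum to -16.76%.
ES = −(-16.76%) / 3 = 5.5866…% ≈ 5.59%.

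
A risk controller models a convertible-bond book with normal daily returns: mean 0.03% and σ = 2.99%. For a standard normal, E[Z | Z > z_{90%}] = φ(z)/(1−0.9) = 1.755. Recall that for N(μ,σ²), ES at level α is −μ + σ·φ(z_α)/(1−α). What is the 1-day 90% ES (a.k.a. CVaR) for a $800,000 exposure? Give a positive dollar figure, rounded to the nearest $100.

ES = −(0.03%) + 2.99% × 1.755 = 5.217%.
On $800,000: 0.05217 × $800,000 = $41,736.

$41,700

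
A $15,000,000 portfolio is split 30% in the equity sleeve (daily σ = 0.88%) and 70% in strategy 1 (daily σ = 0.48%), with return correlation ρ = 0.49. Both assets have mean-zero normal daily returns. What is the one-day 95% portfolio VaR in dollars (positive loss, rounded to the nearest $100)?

σ_p² = 0.3²·0.88² + 0.7²·0.48² + 2·0.49·0.3·0.7·0.88·0.48 = 0.2695 (%²).
σ_p = √0.2695 = 0.519%.
At 95%, z = 1.645.
VaR = 1.645 × 0.519% = 0.854%; on $15,000,000 that is $128,100.

$128,100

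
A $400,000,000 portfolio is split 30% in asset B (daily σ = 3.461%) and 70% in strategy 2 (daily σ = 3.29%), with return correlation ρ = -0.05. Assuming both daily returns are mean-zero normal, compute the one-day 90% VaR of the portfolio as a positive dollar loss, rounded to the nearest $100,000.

σ_p² = 0.3²·3.461² + 0.7²·3.29² + 2·-0.05·0.3·0.7·3.461·3.29 = 6.1428 (%²).
σ_p = √6.1428 = 2.478%.
At 90%, z = 1.282.
VaR = 1.282 × 2.478% = 3.177%; on $400,000,000 that is $12,708,000.

$12,700,000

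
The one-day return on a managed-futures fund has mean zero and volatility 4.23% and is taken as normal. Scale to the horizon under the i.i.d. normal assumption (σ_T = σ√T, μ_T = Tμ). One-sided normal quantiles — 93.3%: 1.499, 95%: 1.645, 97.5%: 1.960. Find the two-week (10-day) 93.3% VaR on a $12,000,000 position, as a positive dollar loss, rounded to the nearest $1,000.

$2,406,000

σ_{10d} = 4.23% × √10 = 13.376%.
VaR = 1.499 × 13.376% = 20.051%.
On $12,000,000: 0.20051 × $12,000,000 = $2,406,120.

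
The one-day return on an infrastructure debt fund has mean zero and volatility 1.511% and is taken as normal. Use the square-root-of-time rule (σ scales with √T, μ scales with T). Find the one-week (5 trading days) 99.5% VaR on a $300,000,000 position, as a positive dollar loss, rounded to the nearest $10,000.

At 99.5%, z = 2.576.
σ_{5d} = 1.511% × √5 = 3.379%.
VaR = 2.576 × 3.379% = 8.704%.
On $300,000,000: 0.08704 × $300,000,000 = $26,112,000.

$26,110,000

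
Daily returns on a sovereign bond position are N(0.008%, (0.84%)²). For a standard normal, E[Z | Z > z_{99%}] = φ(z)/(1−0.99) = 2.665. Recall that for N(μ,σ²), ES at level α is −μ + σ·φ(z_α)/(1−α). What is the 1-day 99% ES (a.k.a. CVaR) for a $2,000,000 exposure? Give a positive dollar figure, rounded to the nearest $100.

$44,600

ES = −(0.008%) + 0.84% × 2.665 = 2.231%.
On $2,000,000: 0.02231 × $2,000,000 = $44,620.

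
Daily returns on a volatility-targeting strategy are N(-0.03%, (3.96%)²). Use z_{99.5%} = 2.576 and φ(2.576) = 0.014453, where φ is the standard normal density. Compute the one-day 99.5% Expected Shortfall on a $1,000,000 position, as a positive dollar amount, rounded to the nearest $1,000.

$115,000

Tail multiplier: φ(z)/(1−α) = 0.014453 / 0.005 = 2.891.
ES = −(-0.03%) + 3.96% × 2.891 = 11.478%.
On $1,000,000: 0.11478 × $1,000,000 = $114,780.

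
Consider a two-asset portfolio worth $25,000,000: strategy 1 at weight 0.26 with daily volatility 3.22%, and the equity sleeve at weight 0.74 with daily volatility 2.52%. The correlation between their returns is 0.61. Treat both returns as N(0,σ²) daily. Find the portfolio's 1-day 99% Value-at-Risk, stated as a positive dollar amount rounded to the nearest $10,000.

σ_p² = 0.26²·3.22² + 0.74²·2.52² + 2·0.61·0.26·0.74·3.22·2.52 = 6.0831 (%²).
σ_p = √6.0831 = 2.466%.
At 99%, z = 2.326.
VaR = 2.326 × 2.466% = 5.736%; on $25,000,000 that is $1,434,000.

$1,430,000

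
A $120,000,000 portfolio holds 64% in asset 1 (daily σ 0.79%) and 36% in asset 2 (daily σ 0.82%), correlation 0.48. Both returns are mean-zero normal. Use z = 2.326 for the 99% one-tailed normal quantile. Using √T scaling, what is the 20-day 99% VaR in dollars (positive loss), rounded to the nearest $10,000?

$8,700,000

σ_p = √(0.64²·0.79² + 0.36²·0.82² + 2·0.48·0.64·0.36·0.79·0.82) = 0.697%.
σ_{20d} = 0.697% × √20 = 3.117%.
VaR = 2.326 × 3.117% = 7.250%; on $120,000,000 that is $8,700,000.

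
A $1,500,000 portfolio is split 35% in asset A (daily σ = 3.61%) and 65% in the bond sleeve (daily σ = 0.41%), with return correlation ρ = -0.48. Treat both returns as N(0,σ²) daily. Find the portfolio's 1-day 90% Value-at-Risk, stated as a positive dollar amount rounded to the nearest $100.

σ_p² = 0.35²·3.61² + 0.65²·0.41² + 2·-0.48·0.35·0.65·3.61·0.41 = 1.3442 (%²).
σ_p = √1.3442 = 1.159%.
At 90%, z = 1.282.
VaR = 1.282 × 1.159% = 1.486%; on $1,500,000 that is $22,290.

$22,300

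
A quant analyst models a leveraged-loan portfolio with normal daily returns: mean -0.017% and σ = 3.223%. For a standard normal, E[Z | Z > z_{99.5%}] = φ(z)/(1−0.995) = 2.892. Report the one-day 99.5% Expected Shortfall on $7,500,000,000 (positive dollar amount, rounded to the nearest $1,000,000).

$700,000,000

ES = −(-0.017%) + 3.223% × 2.892 = 9.338%.
On $7,500,000,000: 0.09338 × $7,500,000,000 = $700,350,000.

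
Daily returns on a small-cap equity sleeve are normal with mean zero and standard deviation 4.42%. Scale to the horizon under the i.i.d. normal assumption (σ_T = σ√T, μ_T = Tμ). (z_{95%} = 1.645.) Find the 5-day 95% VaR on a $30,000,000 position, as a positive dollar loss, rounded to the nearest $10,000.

σ_{5d} = 4.42% × √5 = 9.883%.
VaR = 1.645 × 9.883% = 16.258%.
On $30,000,000: 0.16258 × $30,000,000 = $4,877,400.

$4,880,000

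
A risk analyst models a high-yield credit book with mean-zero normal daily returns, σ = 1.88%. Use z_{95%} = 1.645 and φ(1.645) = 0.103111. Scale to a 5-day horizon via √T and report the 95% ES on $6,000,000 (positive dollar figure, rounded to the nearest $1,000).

$520,000

σ_{5d} = 1.88% × √5 = 4.204%.
ES multiplier = φ(z)/(1−α) = 0.103111/0.05 = 2.062.
ES = 4.204% × 2.062 = 8.669%; on $6,000,000: $520,140.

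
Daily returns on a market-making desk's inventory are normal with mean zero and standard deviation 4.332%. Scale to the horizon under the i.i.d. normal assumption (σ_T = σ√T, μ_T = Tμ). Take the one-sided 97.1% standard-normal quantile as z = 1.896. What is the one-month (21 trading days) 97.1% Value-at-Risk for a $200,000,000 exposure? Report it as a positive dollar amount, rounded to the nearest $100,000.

$75,300,000

σ_{21d} = 4.332% × √21 = 19.852%.
VaR = 1.896 × 19.852% = 37.639%.
On $200,000,000: 0.37639 × $200,000,000 = $75,278,000.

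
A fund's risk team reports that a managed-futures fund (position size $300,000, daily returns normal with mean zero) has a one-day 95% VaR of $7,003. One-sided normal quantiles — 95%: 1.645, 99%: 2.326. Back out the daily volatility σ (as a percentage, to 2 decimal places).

VaR as a fraction: $7,003 / $300,000 = 2.334%.
σ = VaR / z = 2.334% / 1.645 = 1.419%.

1.42%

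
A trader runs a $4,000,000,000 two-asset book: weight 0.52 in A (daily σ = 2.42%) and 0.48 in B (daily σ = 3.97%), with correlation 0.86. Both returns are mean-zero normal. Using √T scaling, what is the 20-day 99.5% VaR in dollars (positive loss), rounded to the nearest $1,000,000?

$1,408,000,000

σ_p = √(0.52²·2.42² + 0.48²·3.97² + 2·0.86·0.52·0.48·2.42·3.97) = 3.056%.
σ_{20d} = 3.056% × √20 = 13.667%.
z(99.5%) = 2.576.
VaR = 2.576 × 13.667% = 35.206%; on $4,000,000,000 that is $1,408,240,000.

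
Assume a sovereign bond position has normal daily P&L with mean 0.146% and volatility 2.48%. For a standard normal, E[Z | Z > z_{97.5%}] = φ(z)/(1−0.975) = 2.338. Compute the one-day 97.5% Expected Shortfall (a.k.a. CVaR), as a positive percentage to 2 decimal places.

ES = −(0.146%) + 2.48% × 2.338 = 5.652%.

5.65%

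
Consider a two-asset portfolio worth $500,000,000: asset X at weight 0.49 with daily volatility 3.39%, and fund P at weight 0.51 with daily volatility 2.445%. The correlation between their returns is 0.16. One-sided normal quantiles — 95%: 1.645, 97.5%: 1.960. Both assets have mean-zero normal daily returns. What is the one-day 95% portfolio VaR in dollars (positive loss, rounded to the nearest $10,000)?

σ_p² = 0.49²·3.39² + 0.51²·2.445² + 2·0.16·0.49·0.51·3.39·2.445 = 4.9770 (%²).
σ_p = √4.9770 = 2.231%.
VaR = 1.645 × 2.231% = 3.670%; on $500,000,000 that is $18,350,000.

$18,350,000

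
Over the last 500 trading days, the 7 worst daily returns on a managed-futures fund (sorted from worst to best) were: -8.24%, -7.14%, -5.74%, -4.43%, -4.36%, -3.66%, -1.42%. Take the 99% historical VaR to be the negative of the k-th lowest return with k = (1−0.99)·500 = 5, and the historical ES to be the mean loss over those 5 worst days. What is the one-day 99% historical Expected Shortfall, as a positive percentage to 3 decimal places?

5.982%

The 5 worst returns sum to -29.91%.
ES = −(-29.91%) / 5 = 5.982%.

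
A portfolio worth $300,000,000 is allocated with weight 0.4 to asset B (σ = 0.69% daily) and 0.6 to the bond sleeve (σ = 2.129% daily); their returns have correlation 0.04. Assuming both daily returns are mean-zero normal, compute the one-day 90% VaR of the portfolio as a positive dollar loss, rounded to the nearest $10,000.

$5,070,000

σ_p² = 0.4²·0.69² + 0.6²·2.129² + 2·0.04·0.4·0.6·0.69·2.129 = 1.7361 (%²).
σ_p = √1.7361 = 1.318%.
At 90%, z = 1.282.
VaR = 1.282 × 1.318% = 1.690%; on $300,000,000 that is $5,070,000.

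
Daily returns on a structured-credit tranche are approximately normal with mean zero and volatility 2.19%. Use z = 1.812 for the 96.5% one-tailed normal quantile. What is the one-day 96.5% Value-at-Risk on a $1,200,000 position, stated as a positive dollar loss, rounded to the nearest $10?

$47,620

VaR = z·σ = 1.812 × 2.19% = 3.968%.
On $1,200,000: 0.03968 × $1,200,000 = $47,616.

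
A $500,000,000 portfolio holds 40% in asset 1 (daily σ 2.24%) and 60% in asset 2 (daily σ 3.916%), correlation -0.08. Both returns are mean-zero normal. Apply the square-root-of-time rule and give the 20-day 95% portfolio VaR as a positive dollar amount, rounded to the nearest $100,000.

$90,000,000

σ_p = √(0.4²·2.24² + 0.6²·3.916² + 2·-0.08·0.4·0.6·2.24·3.916) = 2.447%.
σ_{20d} = 2.447% × √20 = 10.943%.
z(95%) = 1.645.
VaR = 1.645 × 10.943% = 18.001%; on $500,000,000 that is $90,005,000.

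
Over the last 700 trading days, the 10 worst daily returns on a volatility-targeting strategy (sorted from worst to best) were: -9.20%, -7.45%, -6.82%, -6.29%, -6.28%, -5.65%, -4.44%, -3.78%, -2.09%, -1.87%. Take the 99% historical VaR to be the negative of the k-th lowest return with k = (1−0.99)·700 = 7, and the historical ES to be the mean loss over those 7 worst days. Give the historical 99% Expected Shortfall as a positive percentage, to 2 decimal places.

The 7 worst returns sum to -46.13%.
ES = −(-46.13%) / 7 = 6.59%.

6.59%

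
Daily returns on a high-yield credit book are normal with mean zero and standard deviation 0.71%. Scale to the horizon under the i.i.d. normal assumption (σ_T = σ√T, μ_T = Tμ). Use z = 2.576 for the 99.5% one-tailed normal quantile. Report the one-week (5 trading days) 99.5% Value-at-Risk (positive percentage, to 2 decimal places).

4.09%

σ_{5d} = 0.71% × √5 = 1.588%.
VaR = 2.576 × 1.588% = 4.091%.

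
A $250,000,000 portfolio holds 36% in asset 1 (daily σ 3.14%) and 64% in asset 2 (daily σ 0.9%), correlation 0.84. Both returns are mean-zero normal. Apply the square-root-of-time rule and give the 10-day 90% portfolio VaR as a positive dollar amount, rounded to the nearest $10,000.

$16,660,000

σ_p = √(0.36²·3.14² + 0.64²·0.9² + 2·0.84·0.36·0.64·3.14·0.9) = 1.644%.
σ_{10d} = 1.644% × √10 = 5.199%.
z(90%) = 1.282.
VaR = 1.282 × 5.199% = 6.665%; on $250,000,000 that is $16,662,500.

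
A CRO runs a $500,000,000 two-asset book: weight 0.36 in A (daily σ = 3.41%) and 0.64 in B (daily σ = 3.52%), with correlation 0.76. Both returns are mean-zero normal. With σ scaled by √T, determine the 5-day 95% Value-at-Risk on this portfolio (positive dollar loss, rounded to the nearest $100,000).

$60,400,000

σ_p = √(0.36²·3.41² + 0.64²·3.52² + 2·0.76·0.36·0.64·3.41·3.52) = 3.284%.
σ_{5d} = 3.284% × √5 = 7.343%.
z(95%) = 1.645.
VaR = 1.645 × 7.343% = 12.079%; on $500,000,000 that is $60,395,000.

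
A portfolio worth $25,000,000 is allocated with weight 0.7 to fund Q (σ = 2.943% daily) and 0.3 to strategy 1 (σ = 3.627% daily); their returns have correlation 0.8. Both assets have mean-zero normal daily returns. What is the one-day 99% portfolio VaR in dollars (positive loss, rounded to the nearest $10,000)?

$1,750,000

σ_p² = 0.7²·2.943² + 0.3²·3.627² + 2·0.8·0.7·0.3·2.943·3.627 = 9.0145 (%²).
σ_p = √9.0145 = 3.002%.
At 99%, z = 2.326.
VaR = 2.326 × 3.002% = 6.983%; on $25,000,000 that is $1,745,750.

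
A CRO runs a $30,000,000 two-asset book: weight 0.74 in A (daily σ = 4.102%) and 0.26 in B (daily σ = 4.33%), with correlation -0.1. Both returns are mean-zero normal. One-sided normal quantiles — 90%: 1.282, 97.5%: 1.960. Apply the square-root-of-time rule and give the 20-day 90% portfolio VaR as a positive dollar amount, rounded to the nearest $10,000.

$5,380,000

σ_p = √(0.74²·4.102² + 0.26²·4.33² + 2·-0.1·0.74·0.26·4.102·4.33) = 3.130%.
σ_{20d} = 3.130% × √20 = 13.998%.
VaR = 1.282 × 13.998% = 17.945%; on $30,000,000 that is $5,383,500.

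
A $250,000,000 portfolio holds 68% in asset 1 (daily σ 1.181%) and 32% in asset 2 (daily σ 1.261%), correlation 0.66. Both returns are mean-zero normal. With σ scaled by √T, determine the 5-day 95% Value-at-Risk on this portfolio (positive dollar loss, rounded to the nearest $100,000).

σ_p = √(0.68²·1.181² + 0.32²·1.261² + 2·0.66·0.68·0.32·1.181·1.261) = 1.112%.
σ_{5d} = 1.112% × √5 = 2.487%.
z(95%) = 1.645.
VaR = 1.645 × 2.487% = 4.091%; on $250,000,000 that is $10,227,500.

$10,200,000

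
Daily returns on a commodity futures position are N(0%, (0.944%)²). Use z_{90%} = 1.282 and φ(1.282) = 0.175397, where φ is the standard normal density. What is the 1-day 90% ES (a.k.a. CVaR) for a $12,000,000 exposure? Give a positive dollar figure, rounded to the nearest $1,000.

Tail multiplier: φ(z)/(1−α) = 0.175397 / 0.1 = 1.754.
ES = 0.944% × 1.754 = 1.656%.
On $12,000,000: 0.01656 × $12,000,000 = $198,720.

$199,000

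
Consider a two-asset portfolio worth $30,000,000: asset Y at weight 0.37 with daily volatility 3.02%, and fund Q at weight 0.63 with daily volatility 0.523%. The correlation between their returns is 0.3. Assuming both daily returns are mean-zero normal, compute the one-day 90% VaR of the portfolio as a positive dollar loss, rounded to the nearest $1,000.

$483,000

σ_p² = 0.37²·3.02² + 0.63²·0.523² + 2·0.3·0.37·0.63·3.02·0.523 = 1.5780 (%²).
σ_p = √1.5780 = 1.256%.
At 90%, z = 1.282.
VaR = 1.282 × 1.256% = 1.610%; on $30,000,000 that is $483,000.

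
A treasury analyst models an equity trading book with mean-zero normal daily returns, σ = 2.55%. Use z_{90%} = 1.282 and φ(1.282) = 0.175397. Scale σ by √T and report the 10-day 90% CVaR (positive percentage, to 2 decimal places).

14.14%

σ_{10d} = 2.55% × √10 = 8.064%.
ES multiplier = φ(z)/(1−α) = 0.175397/0.1 = 1.754.
ES = 8.064% × 1.754 = 14.144%.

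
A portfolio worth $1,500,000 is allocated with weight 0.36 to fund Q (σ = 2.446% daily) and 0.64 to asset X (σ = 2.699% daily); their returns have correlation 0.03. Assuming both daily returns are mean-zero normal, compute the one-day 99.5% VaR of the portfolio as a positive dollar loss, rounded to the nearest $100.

$75,800

σ_p² = 0.36²·2.446² + 0.64²·2.699² + 2·0.03·0.36·0.64·2.446·2.699 = 3.8504 (%²).
σ_p = √3.8504 = 1.962%.
At 99.5%, z = 2.576.
VaR = 2.576 × 1.962% = 5.054%; on $1,500,000 that is $75,810.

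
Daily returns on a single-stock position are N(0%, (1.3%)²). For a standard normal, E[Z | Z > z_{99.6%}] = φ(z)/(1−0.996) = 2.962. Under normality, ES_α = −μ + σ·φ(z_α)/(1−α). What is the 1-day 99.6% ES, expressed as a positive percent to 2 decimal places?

3.85%

ES = 1.3% × 2.962 = 3.851%.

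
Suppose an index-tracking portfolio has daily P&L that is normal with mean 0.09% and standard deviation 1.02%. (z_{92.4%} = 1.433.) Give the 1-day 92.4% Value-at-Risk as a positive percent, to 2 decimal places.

1.37%

VaR = −μ + z·σ = −(0.09%) + 1.433 × 1.02% = 1.372%.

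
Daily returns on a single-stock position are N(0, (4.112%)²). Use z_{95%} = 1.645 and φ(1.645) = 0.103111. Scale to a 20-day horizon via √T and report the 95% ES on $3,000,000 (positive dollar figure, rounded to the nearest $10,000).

$1,140,000

σ_{20d} = 4.112% × √20 = 18.389%.
ES multiplier = φ(z)/(1−α) = 0.103111/0.05 = 2.062.
ES = 18.389% × 2.062 = 37.918%; on $3,000,000: $1,137,540.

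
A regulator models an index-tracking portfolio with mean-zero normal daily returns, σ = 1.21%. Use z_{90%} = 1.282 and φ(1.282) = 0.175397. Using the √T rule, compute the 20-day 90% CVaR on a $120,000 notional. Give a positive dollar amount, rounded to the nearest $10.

$11,390

σ_{20d} = 1.21% × √20 = 5.411%.
ES multiplier = φ(z)/(1−α) = 0.175397/0.1 = 1.754.
ES = 5.411% × 1.754 = 9.491%; on $120,000: $11,389.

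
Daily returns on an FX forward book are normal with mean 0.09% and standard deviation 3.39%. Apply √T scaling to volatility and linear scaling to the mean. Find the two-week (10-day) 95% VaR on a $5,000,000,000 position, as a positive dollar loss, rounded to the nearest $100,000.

$836,700,000

At 95%, z = 1.645.
σ_{10d} = 3.39% × √10 = 10.720%; μ_{10d} = 10 × 0.09% = 0.900%.
VaR = −(0.900%) + 1.645 × 10.720% = 16.734%.
On $5,000,000,000: 0.16734 × $5,000,000,000 = $836,700,000.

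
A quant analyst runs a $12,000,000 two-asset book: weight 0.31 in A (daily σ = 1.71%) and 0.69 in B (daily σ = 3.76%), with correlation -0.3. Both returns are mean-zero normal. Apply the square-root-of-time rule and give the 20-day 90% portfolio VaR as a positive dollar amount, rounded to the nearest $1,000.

σ_p = √(0.31²·1.71² + 0.69²·3.76² + 2·-0.3·0.31·0.69·1.71·3.76) = 2.487%.
σ_{20d} = 2.487% × √20 = 11.122%.
z(90%) = 1.282.
VaR = 1.282 × 11.122% = 14.258%; on $12,000,000 that is $1,710,960.

$1,711,000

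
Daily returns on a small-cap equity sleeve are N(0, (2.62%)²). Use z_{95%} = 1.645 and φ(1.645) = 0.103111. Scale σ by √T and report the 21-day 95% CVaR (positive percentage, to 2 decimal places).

24.76%

σ_{21d} = 2.62% × √21 = 12.006%.
ES multiplier = φ(z)/(1−α) = 0.103111/0.05 = 2.062.
ES = 12.006% × 2.062 = 24.756%.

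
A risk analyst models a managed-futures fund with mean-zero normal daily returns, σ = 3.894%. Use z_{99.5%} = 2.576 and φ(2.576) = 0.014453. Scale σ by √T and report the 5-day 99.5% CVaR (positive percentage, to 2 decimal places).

σ_{5d} = 3.894% × √5 = 8.707%.
ES multiplier = φ(z)/(1−α) = 0.014453/0.005 = 2.891.
ES = 8.707% × 2.891 = 25.172%.

25.17%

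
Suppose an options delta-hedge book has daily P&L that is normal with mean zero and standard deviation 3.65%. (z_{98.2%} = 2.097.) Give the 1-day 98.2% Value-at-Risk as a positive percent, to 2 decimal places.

VaR = z·σ = 2.097 × 3.65% = 7.654%.

7.65%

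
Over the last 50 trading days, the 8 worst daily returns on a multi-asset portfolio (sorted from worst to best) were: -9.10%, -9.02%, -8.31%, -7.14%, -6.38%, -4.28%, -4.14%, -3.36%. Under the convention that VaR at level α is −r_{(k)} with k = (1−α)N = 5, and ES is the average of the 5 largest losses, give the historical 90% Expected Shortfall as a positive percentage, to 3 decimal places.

The 5 worst returns sum to -39.95%.
ES = −(-39.95%) / 5 = 7.99% ≈ 7.990%.

7.990%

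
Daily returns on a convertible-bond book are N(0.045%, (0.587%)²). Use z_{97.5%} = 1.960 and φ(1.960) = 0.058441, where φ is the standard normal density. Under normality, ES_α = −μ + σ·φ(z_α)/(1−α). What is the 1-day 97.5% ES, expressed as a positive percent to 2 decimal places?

1.33%

Tail multiplier: φ(z)/(1−α) = 0.058441 / 0.025 = 2.338.
ES = −(0.045%) + 0.587% × 2.338 = 1.327%.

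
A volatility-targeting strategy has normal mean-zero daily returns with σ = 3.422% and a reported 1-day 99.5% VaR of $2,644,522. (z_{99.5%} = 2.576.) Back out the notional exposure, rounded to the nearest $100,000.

$30,000,000

VaR as a fraction of value: z·σ = 2.576 × 3.422% = 8.81507%.
Position = $2,644,522 / 0.0881507 = $30,000,005.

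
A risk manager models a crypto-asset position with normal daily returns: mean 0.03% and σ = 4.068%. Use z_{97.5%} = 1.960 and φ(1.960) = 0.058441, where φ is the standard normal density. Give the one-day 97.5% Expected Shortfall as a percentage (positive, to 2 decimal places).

9.48%

Tail multiplier: φ(z)/(1−α) = 0.058441 / 0.025 = 2.338.
ES = −(0.03%) + 4.068% × 2.338 = 9.481%.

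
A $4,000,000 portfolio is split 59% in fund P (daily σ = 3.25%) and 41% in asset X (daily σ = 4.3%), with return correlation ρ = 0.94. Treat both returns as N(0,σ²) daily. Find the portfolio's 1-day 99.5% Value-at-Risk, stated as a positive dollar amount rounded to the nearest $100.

σ_p² = 0.59²·3.25² + 0.41²·4.3² + 2·0.94·0.59·0.41·3.25·4.3 = 13.1404 (%²).
σ_p = √13.1404 = 3.625%.
At 99.5%, z = 2.576.
VaR = 2.576 × 3.625% = 9.338%; on $4,000,000 that is $373,520.

$373,500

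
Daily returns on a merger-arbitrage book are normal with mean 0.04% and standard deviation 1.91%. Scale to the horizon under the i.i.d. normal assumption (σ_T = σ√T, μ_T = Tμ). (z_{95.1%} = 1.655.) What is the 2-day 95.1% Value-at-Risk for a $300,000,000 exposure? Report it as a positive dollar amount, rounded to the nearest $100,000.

$13,200,000

σ_{2d} = 1.91% × √2 = 2.701%; μ_{2d} = 2 × 0.04% = 0.080%.
VaR = −(0.080%) + 1.655 × 2.701% = 4.390%.
On $300,000,000: 0.04390 × $300,000,000 = $13,170,000.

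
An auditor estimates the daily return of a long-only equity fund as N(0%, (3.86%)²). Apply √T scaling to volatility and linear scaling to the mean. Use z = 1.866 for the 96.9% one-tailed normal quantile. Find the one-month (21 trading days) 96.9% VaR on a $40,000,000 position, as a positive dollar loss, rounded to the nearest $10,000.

σ_{21d} = 3.86% × √21 = 17.689%.
VaR = 1.866 × 17.689% = 33.008%.
On $40,000,000: 0.33008 × $40,000,000 = $13,203,200.

$13,200,000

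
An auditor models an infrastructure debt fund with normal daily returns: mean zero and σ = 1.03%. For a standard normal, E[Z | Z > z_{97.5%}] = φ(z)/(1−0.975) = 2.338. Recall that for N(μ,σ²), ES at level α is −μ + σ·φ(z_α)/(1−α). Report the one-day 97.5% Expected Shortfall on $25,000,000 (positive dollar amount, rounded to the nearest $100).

ES = 1.03% × 2.338 = 2.408%.
On $25,000,000: 0.02408 × $25,000,000 = $602,000.

$602,000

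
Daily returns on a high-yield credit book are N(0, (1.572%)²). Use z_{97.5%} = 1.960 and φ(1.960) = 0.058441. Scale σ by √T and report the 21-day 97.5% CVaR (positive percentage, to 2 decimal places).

σ_{21d} = 1.572% × √21 = 7.204%.
ES multiplier = φ(z)/(1−α) = 0.058441/0.025 = 2.338.
ES = 7.204% × 2.338 = 16.843%.

16.84%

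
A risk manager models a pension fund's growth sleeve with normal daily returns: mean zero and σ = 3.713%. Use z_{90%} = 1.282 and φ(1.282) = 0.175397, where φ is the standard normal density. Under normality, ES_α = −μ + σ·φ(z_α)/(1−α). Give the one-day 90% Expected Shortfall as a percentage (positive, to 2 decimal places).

Tail multiplier: φ(z)/(1−α) = 0.175397 / 0.1 = 1.754.
ES = 3.713% × 1.754 = 6.513%.

6.51%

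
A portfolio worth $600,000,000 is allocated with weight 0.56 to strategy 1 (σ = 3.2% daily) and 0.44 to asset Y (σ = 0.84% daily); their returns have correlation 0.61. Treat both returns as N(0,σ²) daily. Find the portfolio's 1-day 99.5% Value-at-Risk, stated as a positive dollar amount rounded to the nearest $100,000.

$31,500,000

σ_p² = 0.56²·3.2² + 0.44²·0.84² + 2·0.61·0.56·0.44·3.2·0.84 = 4.1559 (%²).
σ_p = √4.1559 = 2.039%.
At 99.5%, z = 2.576.
VaR = 2.576 × 2.039% = 5.252%; on $600,000,000 that is $31,512,000.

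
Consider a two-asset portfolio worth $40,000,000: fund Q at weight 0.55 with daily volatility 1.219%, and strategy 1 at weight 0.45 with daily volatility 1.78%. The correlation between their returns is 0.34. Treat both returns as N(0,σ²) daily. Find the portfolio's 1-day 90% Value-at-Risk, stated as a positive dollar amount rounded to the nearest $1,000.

$619,000

σ_p² = 0.55²·1.219² + 0.45²·1.78² + 2·0.34·0.55·0.45·1.219·1.78 = 1.4563 (%²).
σ_p = √1.4563 = 1.207%.
At 90%, z = 1.282.
VaR = 1.282 × 1.207% = 1.547%; on $40,000,000 that is $618,800.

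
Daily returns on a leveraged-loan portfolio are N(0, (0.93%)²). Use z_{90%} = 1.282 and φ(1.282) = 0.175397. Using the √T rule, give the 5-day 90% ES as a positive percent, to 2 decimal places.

σ_{5d} = 0.93% × √5 = 2.080%.
ES multiplier = φ(z)/(1−α) = 0.175397/0.1 = 1.754.
ES = 2.080% × 1.754 = 3.648%.

3.65%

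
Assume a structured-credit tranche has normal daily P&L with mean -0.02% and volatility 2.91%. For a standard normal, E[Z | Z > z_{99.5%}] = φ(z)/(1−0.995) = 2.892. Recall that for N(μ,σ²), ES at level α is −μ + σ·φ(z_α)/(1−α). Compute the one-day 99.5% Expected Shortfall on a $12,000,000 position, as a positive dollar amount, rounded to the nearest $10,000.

ES = −(-0.02%) + 2.91% × 2.892 = 8.436%.
On $12,000,000: 0.08436 × $12,000,000 = $1,012,320.

$1,010,000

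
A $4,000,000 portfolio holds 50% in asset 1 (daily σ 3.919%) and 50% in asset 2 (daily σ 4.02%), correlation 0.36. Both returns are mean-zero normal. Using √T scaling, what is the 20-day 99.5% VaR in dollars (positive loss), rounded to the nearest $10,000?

$1,510,000

σ_p = √(0.5²·3.919² + 0.5²·4.02² + 2·0.36·0.5·0.5·3.919·4.02) = 3.273%.
σ_{20d} = 3.273% × √20 = 14.637%.
z(99.5%) = 2.576.
VaR = 2.576 × 14.637% = 37.705%; on $4,000,000 that is $1,508,200.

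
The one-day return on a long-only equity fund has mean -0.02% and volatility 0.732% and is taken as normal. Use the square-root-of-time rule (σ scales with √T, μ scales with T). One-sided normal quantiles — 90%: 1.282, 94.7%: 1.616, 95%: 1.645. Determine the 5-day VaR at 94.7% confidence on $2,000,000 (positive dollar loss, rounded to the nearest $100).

$54,900

σ_{5d} = 0.732% × √5 = 1.637%; μ_{5d} = 5 × -0.02% = -0.100%.
VaR = −(-0.100%) + 1.616 × 1.637% = 2.745%.
On $2,000,000: 0.02745 × $2,000,000 = $54,900.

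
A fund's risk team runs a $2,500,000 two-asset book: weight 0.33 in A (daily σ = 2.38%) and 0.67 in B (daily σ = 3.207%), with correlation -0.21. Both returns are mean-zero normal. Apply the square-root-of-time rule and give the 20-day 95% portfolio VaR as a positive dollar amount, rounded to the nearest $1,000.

$391,000

σ_p = √(0.33²·2.38² + 0.67²·3.207² + 2·-0.21·0.33·0.67·2.38·3.207) = 2.127%.
σ_{20d} = 2.127% × √20 = 9.512%.
z(95%) = 1.645.
VaR = 1.645 × 9.512% = 15.647%; on $2,500,000 that is $391,175.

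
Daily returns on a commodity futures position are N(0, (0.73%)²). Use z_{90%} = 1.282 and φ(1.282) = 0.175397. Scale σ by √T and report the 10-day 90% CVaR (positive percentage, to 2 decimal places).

σ_{10d} = 0.73% × √10 = 2.308%.
ES multiplier = φ(z)/(1−α) = 0.175397/0.1 = 1.754.
ES = 2.308% × 1.754 = 4.048%.

4.05%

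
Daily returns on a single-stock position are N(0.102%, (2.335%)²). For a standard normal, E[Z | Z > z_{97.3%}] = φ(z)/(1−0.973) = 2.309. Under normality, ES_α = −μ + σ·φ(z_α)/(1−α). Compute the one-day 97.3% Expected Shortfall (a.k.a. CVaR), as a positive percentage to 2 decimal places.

ES = −(0.102%) + 2.335% × 2.309 = 5.290%.

5.29%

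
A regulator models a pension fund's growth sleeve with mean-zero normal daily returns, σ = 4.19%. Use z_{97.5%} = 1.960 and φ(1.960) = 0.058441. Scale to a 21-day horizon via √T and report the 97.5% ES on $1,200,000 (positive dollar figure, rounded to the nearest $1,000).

$539,000

σ_{21d} = 4.19% × √21 = 19.201%.
ES multiplier = φ(z)/(1−α) = 0.058441/0.025 = 2.338.
ES = 19.201% × 2.338 = 44.892%; on $1,200,000: $538,704.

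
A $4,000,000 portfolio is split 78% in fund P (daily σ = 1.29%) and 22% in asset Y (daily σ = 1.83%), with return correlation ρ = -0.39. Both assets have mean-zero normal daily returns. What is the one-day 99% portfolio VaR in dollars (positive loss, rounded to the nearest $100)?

$86,200

σ_p² = 0.78²·1.29² + 0.22²·1.83² + 2·-0.39·0.78·0.22·1.29·1.83 = 0.8586 (%²).
σ_p = √0.8586 = 0.927%.
At 99%, z = 2.326.
VaR = 2.326 × 0.927% = 2.156%; on $4,000,000 that is $86,240.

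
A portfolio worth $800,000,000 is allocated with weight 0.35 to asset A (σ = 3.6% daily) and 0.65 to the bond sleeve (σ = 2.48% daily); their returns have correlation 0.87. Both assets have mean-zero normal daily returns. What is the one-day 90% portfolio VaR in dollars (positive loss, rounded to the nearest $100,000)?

$28,500,000

σ_p² = 0.35²·3.6² + 0.65²·2.48² + 2·0.87·0.35·0.65·3.6·2.48 = 7.7203 (%²).
σ_p = √7.7203 = 2.779%.
At 90%, z = 1.282.
VaR = 1.282 × 2.779% = 3.563%; on $800,000,000 that is $28,504,000.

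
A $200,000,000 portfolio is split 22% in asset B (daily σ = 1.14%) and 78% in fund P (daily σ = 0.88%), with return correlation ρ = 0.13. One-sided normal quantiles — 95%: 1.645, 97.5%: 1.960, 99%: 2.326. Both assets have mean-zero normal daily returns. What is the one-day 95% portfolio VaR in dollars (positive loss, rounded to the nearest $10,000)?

$2,500,000

σ_p² = 0.22²·1.14² + 0.78²·0.88² + 2·0.13·0.22·0.78·1.14·0.88 = 0.5788 (%²).
σ_p = √0.5788 = 0.761%.
VaR = 1.645 × 0.761% = 1.252%; on $200,000,000 that is $2,504,000.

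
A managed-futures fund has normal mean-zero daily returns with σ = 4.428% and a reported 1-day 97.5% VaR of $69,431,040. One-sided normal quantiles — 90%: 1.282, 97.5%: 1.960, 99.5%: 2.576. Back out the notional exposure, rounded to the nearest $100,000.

VaR as a fraction of value: z·σ = 1.960 × 4.428% = 8.67888%.
Position = $69,431,040 / 0.0867888 = $800,000,000.

$800,000,000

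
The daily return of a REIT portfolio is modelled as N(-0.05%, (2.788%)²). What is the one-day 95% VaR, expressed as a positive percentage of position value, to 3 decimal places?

At 95% one-sided, z = 1.645.
VaR = −μ + z·σ = −(-0.05%) + 1.645 × 2.788% = 4.636%.

4.636%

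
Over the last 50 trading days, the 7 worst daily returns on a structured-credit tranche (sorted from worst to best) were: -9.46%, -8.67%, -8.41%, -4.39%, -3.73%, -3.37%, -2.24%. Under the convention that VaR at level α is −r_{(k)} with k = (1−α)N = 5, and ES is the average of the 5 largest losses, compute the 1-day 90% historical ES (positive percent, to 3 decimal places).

6.932%

The 5 worst returns sum to -34.66%.
ES = −(-34.66%) / 5 = 6.932%.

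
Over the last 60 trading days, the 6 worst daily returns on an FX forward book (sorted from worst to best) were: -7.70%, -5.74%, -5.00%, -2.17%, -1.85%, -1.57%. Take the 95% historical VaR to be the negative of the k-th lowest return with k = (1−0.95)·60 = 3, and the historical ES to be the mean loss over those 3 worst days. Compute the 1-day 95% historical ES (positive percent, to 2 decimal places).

The 3 worst returns sum to -18.44%.
ES = −(-18.44%) / 3 = 6.1466…% ≈ 6.15%.

6.15%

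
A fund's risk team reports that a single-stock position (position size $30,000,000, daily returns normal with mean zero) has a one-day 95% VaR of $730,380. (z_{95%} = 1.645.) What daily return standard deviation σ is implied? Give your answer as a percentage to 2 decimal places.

VaR as a fraction: $730,380 / $30,000,000 = 2.435%.
σ = VaR / z = 2.435% / 1.645 = 1.480%.

1.48%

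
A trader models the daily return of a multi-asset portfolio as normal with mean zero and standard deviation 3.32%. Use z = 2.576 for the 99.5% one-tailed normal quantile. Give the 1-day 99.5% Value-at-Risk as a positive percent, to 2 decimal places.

8.55%

VaR = z·σ = 2.576 × 3.32% = 8.552%.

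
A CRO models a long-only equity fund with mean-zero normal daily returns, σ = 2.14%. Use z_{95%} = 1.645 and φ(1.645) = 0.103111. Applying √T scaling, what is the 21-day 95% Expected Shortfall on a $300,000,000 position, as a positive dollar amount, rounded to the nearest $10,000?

$60,670,000

σ_{21d} = 2.14% × √21 = 9.807%.
ES multiplier = φ(z)/(1−α) = 0.103111/0.05 = 2.062.
ES = 9.807% × 2.062 = 20.222%; on $300,000,000: $60,666,000.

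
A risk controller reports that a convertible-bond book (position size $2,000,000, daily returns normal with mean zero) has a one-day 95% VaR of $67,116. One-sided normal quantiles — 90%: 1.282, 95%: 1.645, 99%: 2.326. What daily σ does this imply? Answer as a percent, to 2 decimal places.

VaR as a fraction: $67,116 / $2,000,000 = 3.356%.
σ = VaR / z = 3.356% / 1.645 = 2.040%.

2.04%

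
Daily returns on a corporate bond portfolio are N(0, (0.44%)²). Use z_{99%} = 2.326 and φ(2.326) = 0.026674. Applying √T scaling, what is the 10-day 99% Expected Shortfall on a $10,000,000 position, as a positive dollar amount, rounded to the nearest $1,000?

$371,000

σ_{10d} = 0.44% × √10 = 1.391%.
ES multiplier = φ(z)/(1−α) = 0.026674/0.01 = 2.667.
ES = 1.391% × 2.667 = 3.710%; on $10,000,000: $371,000.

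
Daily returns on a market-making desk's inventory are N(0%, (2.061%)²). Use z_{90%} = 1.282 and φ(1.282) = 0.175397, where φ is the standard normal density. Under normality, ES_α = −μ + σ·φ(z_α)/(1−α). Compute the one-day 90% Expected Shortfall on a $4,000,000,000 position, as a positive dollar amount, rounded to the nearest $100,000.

$144,600,000

Tail multiplier: φ(z)/(1−α) = 0.175397 / 0.1 = 1.754.
ES = 2.061% × 1.754 = 3.615%.
On $4,000,000,000: 0.03615 × $4,000,000,000 = $144,600,000.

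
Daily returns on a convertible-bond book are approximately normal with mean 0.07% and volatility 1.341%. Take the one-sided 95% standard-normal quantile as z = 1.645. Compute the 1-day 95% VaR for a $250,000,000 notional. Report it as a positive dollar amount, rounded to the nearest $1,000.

VaR = −μ + z·σ = −(0.07%) + 1.645 × 1.341% = 2.136%.
On $250,000,000: 0.02136 × $250,000,000 = $5,340,000.

$5,340,000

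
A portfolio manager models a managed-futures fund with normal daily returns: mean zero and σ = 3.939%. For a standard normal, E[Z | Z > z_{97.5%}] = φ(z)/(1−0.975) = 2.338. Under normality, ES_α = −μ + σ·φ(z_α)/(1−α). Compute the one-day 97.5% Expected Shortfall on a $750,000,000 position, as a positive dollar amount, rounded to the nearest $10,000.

$69,070,000

ES = 3.939% × 2.338 = 9.209%.
On $750,000,000: 0.09209 × $750,000,000 = $69,067,500.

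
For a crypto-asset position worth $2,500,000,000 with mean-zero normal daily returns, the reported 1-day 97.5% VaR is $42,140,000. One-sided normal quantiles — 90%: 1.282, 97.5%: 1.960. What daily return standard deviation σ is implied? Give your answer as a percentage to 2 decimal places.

VaR as a fraction: $42,140,000 / $2,500,000,000 = 1.686%.
σ = VaR / z = 1.686% / 1.960 = 0.860%.

0.86%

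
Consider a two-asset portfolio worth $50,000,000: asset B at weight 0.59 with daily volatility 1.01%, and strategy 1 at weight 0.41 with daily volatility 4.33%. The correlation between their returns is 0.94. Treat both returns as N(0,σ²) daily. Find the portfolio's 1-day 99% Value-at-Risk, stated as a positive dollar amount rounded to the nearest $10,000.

$2,730,000

σ_p² = 0.59²·1.01² + 0.41²·4.33² + 2·0.94·0.59·0.41·1.01·4.33 = 5.4956 (%²).
σ_p = √5.4956 = 2.344%.
At 99%, z = 2.326.
VaR = 2.326 × 2.344% = 5.452%; on $50,000,000 that is $2,726,000.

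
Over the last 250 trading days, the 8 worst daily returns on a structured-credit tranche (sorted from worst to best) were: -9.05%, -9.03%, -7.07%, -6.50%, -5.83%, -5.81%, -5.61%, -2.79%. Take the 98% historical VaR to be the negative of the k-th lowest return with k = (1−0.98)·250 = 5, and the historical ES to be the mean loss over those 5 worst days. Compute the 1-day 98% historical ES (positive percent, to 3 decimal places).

The 5 worst returns sum to -37.48%.
ES = −(-37.48%) / 5 = 7.496%.

7.496%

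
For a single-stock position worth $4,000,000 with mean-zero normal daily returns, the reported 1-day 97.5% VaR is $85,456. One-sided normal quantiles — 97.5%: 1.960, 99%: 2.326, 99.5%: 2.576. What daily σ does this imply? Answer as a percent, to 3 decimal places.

VaR as a fraction: $85,456 / $4,000,000 = 2.136%.
σ = VaR / z = 2.136% / 1.960 = 1.090%.

1.090%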